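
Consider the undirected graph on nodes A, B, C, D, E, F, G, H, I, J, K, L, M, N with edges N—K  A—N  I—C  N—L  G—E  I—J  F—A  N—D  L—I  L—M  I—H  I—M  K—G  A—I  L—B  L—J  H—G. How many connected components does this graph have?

1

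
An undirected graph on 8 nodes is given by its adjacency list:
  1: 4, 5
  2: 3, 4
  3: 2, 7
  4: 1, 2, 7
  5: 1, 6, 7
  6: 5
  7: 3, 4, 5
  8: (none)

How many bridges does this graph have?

The edges on the cycle 7-4-1-5-7 are not bridges since each lies on that cycle.
But removing 5-6 disconnects 5 from 6 — this is a bridge.

1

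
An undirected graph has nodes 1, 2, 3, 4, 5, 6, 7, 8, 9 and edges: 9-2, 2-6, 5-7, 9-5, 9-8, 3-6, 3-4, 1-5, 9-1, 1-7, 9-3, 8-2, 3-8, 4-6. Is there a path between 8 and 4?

Yes

From 8 we can reach 1, 2, 3, 4, 5, 6, 7, 8, 9, which includes 4.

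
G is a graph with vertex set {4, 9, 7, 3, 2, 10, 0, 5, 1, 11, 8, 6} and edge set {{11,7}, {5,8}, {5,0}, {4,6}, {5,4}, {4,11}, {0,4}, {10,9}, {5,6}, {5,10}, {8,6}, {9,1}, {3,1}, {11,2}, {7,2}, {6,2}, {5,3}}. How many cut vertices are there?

Removing 5 increases the component count from 1 to 2, so 5 is a cut vertex.
By contrast removing 2 leaves 1 component; it is not a cut vertex. No other vertex is a cut vertex either.

1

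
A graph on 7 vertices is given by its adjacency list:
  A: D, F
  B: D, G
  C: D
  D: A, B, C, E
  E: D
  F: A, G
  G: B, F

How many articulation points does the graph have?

Removing D increases the component count from 1 to 3, so D is a cut vertex.
By contrast removing G leaves 1 component; it is not a cut vertex. No other vertex is a cut vertex either.

1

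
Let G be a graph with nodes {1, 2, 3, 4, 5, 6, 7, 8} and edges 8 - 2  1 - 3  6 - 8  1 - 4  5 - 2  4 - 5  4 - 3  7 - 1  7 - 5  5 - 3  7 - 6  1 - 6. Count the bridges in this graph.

The edges on the cycle 7-1-4-5-7 are not bridges since each lies on that cycle.
Every edge lies on some cycle, so there are no bridges.

0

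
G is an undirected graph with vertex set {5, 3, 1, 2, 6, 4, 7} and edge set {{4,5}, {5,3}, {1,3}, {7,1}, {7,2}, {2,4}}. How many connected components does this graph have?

2

6 is isolated — a component by itself.
Starting from 1 we can reach 1, 2, 3, 4, 5, 7. That is one component of size 6.
Total: 2 components.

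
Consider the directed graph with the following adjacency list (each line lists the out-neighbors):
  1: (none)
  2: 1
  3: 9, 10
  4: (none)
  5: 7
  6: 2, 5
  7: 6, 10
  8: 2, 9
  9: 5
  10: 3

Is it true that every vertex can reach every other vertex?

No

There is no directed path from 6 to 8, so the graph is not strongly connected.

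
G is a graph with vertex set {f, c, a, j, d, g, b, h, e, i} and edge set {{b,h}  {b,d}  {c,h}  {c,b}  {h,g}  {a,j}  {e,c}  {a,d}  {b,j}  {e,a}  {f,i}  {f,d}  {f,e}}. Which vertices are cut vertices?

Removing f increases the component count from 1 to 2, so f is a cut vertex.
Removing h increases the component count from 1 to 2, so h is a cut vertex.
By contrast removing e leaves 1 component; it is not a cut vertex. No other vertex is a cut vertex either.

f, h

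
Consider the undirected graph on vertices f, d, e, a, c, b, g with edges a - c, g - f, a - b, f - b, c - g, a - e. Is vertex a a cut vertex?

Deleting a raises the number of components from 2 to 3, so a is a cut vertex.

Yes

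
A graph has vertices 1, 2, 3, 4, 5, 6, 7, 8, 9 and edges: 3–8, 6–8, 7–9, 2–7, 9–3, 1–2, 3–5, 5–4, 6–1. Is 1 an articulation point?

No

Deleting 1 leaves 1 component (was 1) (its neighbors 2, 6 remain connected to each other), so 1 is not a cut vertex.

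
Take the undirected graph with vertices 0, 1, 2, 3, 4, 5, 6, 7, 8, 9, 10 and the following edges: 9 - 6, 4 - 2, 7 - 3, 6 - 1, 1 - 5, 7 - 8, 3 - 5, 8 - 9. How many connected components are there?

0 is isolated — a component by itself.
10 is isolated — a component by itself.
Starting from 2 we can reach 2, 4. That is one component of size 2.
Starting from 1 we can reach 1, 3, 5, 6, 7, 8, 9. That is one component of size 7.
Total: 4 components.

4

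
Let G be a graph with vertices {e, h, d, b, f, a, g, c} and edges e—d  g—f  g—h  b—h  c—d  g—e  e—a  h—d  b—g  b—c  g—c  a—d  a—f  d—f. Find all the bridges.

none

The edges on the cycle g-e-a-d-f-g are not bridges since each lies on that cycle.
Every edge lies on some cycle, so there are no bridges.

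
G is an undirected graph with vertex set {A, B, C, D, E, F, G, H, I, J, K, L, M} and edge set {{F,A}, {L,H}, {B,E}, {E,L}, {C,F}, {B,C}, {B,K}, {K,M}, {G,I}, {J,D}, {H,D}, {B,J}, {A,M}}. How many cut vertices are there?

1

Removing B increases the component count from 2 to 3, so B is a cut vertex.
By contrast removing I leaves 2 components; it is not a cut vertex. No other vertex is a cut vertex either.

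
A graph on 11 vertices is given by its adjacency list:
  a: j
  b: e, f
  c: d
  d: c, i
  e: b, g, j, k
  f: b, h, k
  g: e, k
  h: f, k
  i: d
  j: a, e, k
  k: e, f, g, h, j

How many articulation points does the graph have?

2

Removing d increases the component count from 2 to 3, so d is a cut vertex.
Removing j increases the component count from 2 to 3, so j is a cut vertex.
By contrast removing h leaves 2 components; it is not a cut vertex. No other vertex is a cut vertex either.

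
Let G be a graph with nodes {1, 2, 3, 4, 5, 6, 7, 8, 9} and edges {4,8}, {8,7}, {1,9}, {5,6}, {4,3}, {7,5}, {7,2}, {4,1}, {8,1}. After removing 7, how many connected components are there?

3

With 7 gone, the remaining components are: {2}; {5, 6}; {1, 3, 4, 8, 9}.
That is 3 components.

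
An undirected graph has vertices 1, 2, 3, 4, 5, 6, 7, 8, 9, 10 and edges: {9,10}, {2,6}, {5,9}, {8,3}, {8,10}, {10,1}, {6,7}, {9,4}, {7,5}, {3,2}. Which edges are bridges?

1-10, 4-9

The edges on the cycle 8-3-2-6-7-5-9-10-8 are not bridges since each lies on that cycle.
But removing 4 - 9 disconnects 4 from 9; removing 1 - 10 disconnects 1 from 10 — these are bridges.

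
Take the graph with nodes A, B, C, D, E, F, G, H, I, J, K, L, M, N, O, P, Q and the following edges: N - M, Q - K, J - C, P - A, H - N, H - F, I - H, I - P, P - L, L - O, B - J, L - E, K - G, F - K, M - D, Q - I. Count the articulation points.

8

Removing H increases the component count from 2 to 3, so H is a cut vertex.
Removing I increases the component count from 2 to 3, so I is a cut vertex.
Removing J increases the component count from 2 to 3, so J is a cut vertex.
Likewise K, L, M, N, P are cut vertices.
By contrast removing G leaves 2 components; it is not a cut vertex. No other vertex is a cut vertex either.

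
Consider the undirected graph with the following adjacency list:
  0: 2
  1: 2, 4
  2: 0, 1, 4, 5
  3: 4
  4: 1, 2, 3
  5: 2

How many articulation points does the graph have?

2

Removing 2 increases the component count from 1 to 3, so 2 is a cut vertex.
Removing 4 increases the component count from 1 to 2, so 4 is a cut vertex.
By contrast removing 5 leaves 1 component; it is not a cut vertex. No other vertex is a cut vertex either.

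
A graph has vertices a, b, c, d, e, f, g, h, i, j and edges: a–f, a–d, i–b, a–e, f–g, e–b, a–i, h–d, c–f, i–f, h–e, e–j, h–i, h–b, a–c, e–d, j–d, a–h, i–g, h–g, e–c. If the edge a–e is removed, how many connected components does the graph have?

1

a and e are still connected via a-h-e, so the component count stays at 1.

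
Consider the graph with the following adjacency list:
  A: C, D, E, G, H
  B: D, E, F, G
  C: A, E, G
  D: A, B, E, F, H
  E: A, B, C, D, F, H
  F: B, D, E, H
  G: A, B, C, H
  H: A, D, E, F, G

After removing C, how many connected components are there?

1

With C gone, the remaining components are: {A, B, D, E, F, G, H}.
That is 1 component.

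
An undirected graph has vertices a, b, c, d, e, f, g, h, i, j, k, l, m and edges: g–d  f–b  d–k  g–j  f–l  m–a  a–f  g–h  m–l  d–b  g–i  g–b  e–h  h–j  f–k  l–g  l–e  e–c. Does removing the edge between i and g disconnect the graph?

Yes

Removing i–g leaves no path between i and g: the component count goes from 1 to 2. So it is a bridge.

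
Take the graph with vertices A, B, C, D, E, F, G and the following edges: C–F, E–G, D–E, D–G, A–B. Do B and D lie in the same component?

The component containing B is {A, B}, and D is not in it.

No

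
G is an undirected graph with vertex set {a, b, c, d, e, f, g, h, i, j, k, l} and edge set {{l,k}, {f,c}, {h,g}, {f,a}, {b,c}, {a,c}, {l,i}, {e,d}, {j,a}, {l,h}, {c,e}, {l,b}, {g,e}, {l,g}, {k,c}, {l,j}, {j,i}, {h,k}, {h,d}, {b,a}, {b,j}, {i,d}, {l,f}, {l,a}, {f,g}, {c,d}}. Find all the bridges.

The edges on the cycle l-f-g-e-d-c-k-l are not bridges since each lies on that cycle.
Every edge lies on some cycle, so there are no bridges.

none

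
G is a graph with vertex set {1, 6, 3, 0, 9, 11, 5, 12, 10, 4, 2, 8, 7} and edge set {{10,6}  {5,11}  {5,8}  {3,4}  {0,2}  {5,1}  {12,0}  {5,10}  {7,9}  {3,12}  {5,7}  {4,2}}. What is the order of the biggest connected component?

8

Starting from 0 we can reach 0, 2, 3, 4, 12. That is one component of size 5.
Starting from 1 we can reach 1, 5, 6, 7, 8, 9, 10, 11. That is one component of size 8.
The largest has 8 vertices.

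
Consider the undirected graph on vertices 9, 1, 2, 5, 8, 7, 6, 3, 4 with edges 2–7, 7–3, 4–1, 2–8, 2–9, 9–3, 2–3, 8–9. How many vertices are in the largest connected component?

5

6 is isolated — a component by itself.
5 is isolated — a component by itself.
Starting from 1 we can reach 1, 4. That is one component of size 2.
Starting from 2 we can reach 2, 3, 7, 8, 9. That is one component of size 5.
The largest has 5 vertices.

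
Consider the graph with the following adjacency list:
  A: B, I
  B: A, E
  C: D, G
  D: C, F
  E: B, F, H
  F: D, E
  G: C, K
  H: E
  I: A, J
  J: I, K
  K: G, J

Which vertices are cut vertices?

Removing E increases the component count from 1 to 2, so E is a cut vertex.
By contrast removing I leaves 1 component; it is not a cut vertex. No other vertex is a cut vertex either.

E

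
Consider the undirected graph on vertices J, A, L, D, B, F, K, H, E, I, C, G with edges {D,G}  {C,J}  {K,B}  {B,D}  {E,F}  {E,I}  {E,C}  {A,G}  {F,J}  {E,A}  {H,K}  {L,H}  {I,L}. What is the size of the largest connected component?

Starting from A we can reach A, B, C, D, E, F, G, H, I, J, K, L. That is one component of size 12.
The largest has 12 vertices.

12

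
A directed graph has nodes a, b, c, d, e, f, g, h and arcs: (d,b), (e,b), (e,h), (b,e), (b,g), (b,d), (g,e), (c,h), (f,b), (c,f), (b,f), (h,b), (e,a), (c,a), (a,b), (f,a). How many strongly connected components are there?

2

{a, b, d, e, f, g, h} are all mutually reachable — one SCC of size 7.
{c} is an SCC by itself.
That gives 2 strongly connected components.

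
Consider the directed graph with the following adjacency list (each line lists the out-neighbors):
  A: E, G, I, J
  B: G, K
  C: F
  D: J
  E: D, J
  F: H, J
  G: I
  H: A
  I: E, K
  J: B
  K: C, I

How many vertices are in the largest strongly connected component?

11

{A, B, C, D, E, F, G, H, I, J, K} are all mutually reachable — one SCC of size 11.
The largest has 11 vertices.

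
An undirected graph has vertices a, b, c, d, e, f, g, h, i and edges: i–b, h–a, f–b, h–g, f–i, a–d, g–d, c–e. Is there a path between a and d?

Yes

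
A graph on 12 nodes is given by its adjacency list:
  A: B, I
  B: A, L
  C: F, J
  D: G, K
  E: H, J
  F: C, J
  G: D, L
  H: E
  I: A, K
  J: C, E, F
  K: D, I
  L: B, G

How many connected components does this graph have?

2

Starting from C we can reach C, E, F, H, J. That is one component of size 5.
Starting from A we can reach A, B, D, G, I, K, L. That is one component of size 7.
Total: 2 components.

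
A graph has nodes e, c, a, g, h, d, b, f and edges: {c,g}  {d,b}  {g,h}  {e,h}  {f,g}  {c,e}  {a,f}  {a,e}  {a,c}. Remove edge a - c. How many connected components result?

a and c are still connected via a-e-c, so the component count stays at 2.

2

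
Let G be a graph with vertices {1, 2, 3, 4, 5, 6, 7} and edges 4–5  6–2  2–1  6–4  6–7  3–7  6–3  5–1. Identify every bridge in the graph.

The edges on the cycle 6-3-7-6 are not bridges since each lies on that cycle.
Every edge lies on some cycle, so there are no bridges.

none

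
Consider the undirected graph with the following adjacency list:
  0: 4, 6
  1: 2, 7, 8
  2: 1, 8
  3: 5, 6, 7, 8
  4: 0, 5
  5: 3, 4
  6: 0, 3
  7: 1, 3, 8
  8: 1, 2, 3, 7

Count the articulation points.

Removing 3 increases the component count from 1 to 2, so 3 is a cut vertex.
By contrast removing 5 leaves 1 component; it is not a cut vertex. No other vertex is a cut vertex either.

1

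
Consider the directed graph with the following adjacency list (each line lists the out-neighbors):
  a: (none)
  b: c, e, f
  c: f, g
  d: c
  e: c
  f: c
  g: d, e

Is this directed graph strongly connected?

No

There is no directed path from d to a, so the graph is not strongly connected.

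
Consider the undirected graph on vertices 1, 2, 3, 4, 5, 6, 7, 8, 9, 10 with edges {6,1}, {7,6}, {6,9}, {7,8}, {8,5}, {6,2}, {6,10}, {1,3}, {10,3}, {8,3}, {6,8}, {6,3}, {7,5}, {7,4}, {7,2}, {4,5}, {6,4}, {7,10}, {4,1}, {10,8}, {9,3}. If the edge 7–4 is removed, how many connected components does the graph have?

7 and 4 are still connected via 7-6-4, so the component count stays at 1.

1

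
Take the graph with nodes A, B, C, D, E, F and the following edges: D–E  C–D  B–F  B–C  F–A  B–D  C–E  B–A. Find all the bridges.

The edges on the cycle B-F-A-B are not bridges since each lies on that cycle.
Every edge lies on some cycle, so there are no bridges.

none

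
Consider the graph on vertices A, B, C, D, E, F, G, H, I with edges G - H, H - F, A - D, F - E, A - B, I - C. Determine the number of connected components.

3

Starting from C we can reach C, I. That is one component of size 2.
Starting from A we can reach A, B, D. That is one component of size 3.
Starting from E we can reach E, F, G, H. That is one component of size 4.
Total: 3 components.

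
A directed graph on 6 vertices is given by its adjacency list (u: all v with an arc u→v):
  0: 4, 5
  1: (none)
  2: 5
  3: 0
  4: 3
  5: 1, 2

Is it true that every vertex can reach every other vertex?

No

There is no directed path from 1 to 4, so the graph is not strongly connected.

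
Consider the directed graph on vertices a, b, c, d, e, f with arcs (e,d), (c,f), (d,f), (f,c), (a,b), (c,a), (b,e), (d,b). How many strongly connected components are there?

1

{a, b, c, d, e, f} are all mutually reachable — one SCC of size 6.
That gives 1 strongly connected component.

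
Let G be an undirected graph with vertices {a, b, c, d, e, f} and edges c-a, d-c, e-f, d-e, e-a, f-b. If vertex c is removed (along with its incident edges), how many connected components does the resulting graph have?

With c gone, the remaining components are: {a, b, d, e, f}.
That is 1 component.

1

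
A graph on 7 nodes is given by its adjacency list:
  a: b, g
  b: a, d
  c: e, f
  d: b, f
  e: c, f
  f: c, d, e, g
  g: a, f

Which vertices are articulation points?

Removing f increases the component count from 1 to 2, so f is a cut vertex.
By contrast removing a leaves 1 component; it is not a cut vertex. No other vertex is a cut vertex either.

f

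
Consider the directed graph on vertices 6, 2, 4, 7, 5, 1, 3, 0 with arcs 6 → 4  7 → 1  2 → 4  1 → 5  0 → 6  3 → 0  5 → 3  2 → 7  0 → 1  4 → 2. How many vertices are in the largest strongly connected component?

8

{0, 1, 2, 3, 4, 5, 6, 7} are all mutually reachable — one SCC of size 8.
The largest has 8 vertices.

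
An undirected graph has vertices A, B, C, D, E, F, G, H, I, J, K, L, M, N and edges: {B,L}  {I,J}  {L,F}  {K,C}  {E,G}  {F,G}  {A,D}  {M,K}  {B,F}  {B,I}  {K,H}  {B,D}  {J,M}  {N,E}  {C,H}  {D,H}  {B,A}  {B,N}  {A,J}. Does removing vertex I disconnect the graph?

Deleting I leaves 1 component (was 1) (its neighbors B, J remain connected to each other), so I is not a cut vertex.

No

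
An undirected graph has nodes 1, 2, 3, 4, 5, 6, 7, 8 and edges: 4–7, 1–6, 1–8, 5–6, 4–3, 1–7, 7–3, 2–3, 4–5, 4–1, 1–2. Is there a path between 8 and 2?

From 8 we can reach 1, 2, 3, 4, 5, 6, 7, 8, which includes 2.

Yes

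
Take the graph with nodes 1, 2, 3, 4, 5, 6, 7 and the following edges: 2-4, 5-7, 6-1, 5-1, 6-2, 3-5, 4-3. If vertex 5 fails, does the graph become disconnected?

Deleting 5 raises the number of components from 1 to 2, so 5 is a cut vertex.

Yes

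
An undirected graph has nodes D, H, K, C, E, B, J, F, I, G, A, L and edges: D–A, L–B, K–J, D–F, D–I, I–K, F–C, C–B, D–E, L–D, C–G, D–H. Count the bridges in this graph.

7

The edges on the cycle L-D-F-C-B-L are not bridges since each lies on that cycle.
But removing D–E disconnects D from E; removing C–G disconnects C from G; removing I–K disconnects I from K; removing I–D disconnects I from D — these are bridges.
In total 7 edges are bridges.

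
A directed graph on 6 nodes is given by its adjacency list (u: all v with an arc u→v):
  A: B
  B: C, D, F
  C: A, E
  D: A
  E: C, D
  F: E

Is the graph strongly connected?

From C we can reach every vertex (A, B, C, D, E, F), and every vertex can reach C (A, B, C, D, E, F). So the whole graph is one strongly connected component.

Yes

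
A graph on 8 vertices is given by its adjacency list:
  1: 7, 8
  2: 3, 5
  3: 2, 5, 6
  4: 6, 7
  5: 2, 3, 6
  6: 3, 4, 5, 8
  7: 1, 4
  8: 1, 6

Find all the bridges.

The edges on the cycle 6-8-1-7-4-6 are not bridges since each lies on that cycle.
Every edge lies on some cycle, so there are no bridges.

none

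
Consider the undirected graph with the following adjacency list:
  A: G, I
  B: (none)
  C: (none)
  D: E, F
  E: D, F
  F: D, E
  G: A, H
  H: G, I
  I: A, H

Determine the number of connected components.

C is isolated — a component by itself.
B is isolated — a component by itself.
Starting from D we can reach D, E, F. That is one component of size 3.
Starting from A we can reach A, G, H, I. That is one component of size 4.
Total: 4 components.

4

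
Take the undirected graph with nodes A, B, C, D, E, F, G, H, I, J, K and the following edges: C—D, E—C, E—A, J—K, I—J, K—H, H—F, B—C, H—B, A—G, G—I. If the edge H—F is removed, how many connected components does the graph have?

2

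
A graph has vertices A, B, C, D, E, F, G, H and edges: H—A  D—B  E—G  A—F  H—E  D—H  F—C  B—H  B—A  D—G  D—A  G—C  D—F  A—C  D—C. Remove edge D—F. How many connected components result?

1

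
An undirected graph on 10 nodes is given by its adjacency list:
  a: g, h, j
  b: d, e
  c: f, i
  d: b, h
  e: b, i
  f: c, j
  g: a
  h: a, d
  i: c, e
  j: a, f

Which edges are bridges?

a-g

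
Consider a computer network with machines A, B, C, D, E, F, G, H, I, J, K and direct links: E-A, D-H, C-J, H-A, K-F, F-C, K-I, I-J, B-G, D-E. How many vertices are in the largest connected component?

Starting from B we can reach B, G. That is one component of size 2.
Starting from A we can reach A, D, E, H. That is one component of size 4.
Starting from C we can reach C, F, I, J, K. That is one component of size 5.
The largest has 5 vertices.

5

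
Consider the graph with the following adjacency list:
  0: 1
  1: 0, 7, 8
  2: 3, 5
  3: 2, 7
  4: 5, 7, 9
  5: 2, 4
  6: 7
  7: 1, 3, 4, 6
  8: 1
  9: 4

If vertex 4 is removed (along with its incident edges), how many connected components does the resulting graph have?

2

With 4 gone, the remaining components are: {9}; {0, 1, 2, 3, 5, 6, 7, 8}.
That is 2 components.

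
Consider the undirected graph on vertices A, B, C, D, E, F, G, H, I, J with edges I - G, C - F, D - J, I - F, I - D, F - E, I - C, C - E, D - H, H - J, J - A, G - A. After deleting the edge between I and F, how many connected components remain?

2

I and F are still connected via I-C-F, so the component count stays at 2.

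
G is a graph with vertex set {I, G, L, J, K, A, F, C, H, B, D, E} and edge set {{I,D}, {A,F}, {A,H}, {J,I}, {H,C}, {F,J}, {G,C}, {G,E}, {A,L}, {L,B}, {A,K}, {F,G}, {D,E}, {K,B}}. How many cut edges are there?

The edges on the cycle F-J-I-D-E-G-F are not bridges since each lies on that cycle.
Every edge lies on some cycle, so there are no bridges.

0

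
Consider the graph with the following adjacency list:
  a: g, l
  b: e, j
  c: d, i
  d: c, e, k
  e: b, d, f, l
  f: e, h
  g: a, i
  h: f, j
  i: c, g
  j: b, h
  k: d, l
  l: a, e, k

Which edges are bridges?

The edges on the cycle b-e-f-h-j-b are not bridges since each lies on that cycle.
Every edge lies on some cycle, so there are no bridges.

none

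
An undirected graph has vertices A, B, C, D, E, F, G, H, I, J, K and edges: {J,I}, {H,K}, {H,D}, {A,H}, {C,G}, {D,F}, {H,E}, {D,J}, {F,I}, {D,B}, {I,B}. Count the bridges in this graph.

The edges on the cycle D-J-I-B-D are not bridges since each lies on that cycle.
But removing H–K disconnects H from K; removing C–G disconnects C from G; removing E–H disconnects E from H; removing H–A disconnects H from A — these are bridges.
In total 5 edges are bridges.

5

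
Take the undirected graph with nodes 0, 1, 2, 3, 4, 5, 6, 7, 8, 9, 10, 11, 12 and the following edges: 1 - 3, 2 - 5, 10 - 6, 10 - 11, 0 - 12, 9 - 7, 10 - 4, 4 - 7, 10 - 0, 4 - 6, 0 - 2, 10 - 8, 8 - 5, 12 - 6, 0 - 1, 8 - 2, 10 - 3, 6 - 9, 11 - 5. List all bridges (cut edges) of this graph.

The edges on the cycle 4-6-9-7-4 are not bridges since each lies on that cycle.
Every edge lies on some cycle, so there are no bridges.

none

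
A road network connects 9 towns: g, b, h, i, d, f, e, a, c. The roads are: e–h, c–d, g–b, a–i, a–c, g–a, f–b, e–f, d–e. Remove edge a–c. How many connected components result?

a and c are still connected via a-g-b-f-e-d-c, so the component count stays at 1.

1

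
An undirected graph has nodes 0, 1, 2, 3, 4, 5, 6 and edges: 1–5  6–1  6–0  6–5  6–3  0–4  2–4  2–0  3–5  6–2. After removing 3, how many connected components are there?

1

With 3 gone, the remaining components are: {0, 1, 2, 4, 5, 6}.
That is 1 component.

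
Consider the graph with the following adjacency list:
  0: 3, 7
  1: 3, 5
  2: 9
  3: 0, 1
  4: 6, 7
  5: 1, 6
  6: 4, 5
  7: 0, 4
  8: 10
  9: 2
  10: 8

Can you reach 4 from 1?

Yes

From 1 we can reach 0, 1, 3, 4, 5, 6, 7, which includes 4.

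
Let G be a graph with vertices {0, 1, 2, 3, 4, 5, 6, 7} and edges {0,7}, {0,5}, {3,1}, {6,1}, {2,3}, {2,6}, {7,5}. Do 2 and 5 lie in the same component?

The component containing 2 is {1, 2, 3, 6}, and 5 is not in it.

No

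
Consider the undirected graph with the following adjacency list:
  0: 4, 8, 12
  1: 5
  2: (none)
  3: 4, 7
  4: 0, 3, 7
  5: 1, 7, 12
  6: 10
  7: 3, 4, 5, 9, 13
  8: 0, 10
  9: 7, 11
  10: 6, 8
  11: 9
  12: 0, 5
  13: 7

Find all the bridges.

0-8, 1-5, 10-6, 10-8, 11-9, 13-7, 7-9

The edges on the cycle 7-4-3-7 are not bridges since each lies on that cycle.
But removing 11-9 disconnects 11 from 9; removing 10-6 disconnects 10 from 6; removing 7-13 disconnects 7 from 13; removing 8-0 disconnects 8 from 0 — these are bridges.
In total 7 edges are bridges.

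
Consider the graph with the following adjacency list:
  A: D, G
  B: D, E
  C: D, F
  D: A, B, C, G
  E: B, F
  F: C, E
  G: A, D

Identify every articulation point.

D

Removing D increases the component count from 1 to 2, so D is a cut vertex.
By contrast removing E leaves 1 component; it is not a cut vertex. No other vertex is a cut vertex either.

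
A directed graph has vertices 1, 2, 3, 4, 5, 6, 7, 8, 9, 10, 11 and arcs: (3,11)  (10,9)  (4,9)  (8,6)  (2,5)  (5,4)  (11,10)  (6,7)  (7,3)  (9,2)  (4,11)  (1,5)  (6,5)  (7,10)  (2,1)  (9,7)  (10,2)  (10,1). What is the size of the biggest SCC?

{1, 2, 3, 4, 5, 7, 9, 10, 11} are all mutually reachable — one SCC of size 9.
{6} is an SCC by itself.
{8} is an SCC by itself.
The largest has 9 vertices.

9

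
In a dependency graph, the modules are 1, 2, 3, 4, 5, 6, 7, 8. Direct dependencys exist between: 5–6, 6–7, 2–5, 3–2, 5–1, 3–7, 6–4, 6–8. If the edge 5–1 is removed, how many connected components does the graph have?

Before removal there is 1 component.
5–1 is a bridge — removing it separates 5's side from 1's side.
After removal: 2 components.

2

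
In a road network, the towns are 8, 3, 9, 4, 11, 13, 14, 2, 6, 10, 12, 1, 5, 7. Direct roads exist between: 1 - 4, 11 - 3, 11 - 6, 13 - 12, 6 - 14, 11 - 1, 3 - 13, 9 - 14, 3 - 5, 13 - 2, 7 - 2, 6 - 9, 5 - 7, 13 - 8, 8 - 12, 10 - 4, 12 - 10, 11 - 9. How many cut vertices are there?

Removing 11 increases the component count from 1 to 2, so 11 is a cut vertex.
By contrast removing 4 leaves 1 component; it is not a cut vertex. No other vertex is a cut vertex either.

1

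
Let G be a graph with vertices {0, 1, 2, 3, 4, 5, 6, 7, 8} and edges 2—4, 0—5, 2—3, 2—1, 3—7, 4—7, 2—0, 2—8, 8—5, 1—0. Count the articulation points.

Removing 2 increases the component count from 2 to 3, so 2 is a cut vertex.
By contrast removing 1 leaves 2 components; it is not a cut vertex. No other vertex is a cut vertex either.

1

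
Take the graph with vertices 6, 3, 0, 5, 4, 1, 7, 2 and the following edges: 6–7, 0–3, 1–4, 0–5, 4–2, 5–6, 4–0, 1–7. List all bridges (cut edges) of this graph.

The edges on the cycle 1-4-0-5-6-7-1 are not bridges since each lies on that cycle.
But removing 4–2 disconnects 4 from 2; removing 0–3 disconnects 0 from 3 — these are bridges.

0-3, 2-4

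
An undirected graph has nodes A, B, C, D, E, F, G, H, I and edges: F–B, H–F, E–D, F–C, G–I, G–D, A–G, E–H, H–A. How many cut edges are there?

4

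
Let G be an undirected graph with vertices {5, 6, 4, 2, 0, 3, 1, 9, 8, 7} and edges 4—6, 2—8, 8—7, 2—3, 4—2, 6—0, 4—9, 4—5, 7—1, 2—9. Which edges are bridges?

0-6, 1-7, 2-3, 2-8, 4-5, 4-6, 7-8

The edges on the cycle 4-2-9-4 are not bridges since each lies on that cycle.
But removing 2—3 disconnects 2 from 3; removing 4—5 disconnects 4 from 5; removing 4—6 disconnects 4 from 6; removing 1—7 disconnects 1 from 7 — these are bridges.
In total 7 edges are bridges.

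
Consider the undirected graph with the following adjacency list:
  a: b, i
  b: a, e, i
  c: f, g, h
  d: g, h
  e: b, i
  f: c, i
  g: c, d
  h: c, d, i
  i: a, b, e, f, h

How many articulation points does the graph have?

Removing i increases the component count from 1 to 2, so i is a cut vertex.
By contrast removing d leaves 1 component; it is not a cut vertex. No other vertex is a cut vertex either.

1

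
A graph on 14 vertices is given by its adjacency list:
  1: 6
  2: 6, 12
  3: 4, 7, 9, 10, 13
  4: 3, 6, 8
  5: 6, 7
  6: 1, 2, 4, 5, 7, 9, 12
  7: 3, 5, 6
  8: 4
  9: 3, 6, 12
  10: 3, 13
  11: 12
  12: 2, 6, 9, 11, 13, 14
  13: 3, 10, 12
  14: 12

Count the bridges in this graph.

4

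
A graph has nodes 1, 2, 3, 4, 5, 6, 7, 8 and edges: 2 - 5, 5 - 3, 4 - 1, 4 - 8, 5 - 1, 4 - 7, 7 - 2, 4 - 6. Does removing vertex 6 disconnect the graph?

No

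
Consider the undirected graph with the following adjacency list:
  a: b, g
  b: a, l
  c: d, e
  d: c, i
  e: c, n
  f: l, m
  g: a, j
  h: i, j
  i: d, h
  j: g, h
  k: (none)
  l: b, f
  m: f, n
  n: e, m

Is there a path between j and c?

Yes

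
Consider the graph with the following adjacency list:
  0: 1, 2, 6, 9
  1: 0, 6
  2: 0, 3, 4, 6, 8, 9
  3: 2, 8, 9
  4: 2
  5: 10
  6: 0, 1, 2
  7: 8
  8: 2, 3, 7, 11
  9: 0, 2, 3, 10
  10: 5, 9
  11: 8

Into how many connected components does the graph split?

1

Starting from 0 we can reach 0, 1, 2, 3, 4, 5, 6, 7, 8, 9, 10, 11. That is one component of size 12.
Total: 1 component.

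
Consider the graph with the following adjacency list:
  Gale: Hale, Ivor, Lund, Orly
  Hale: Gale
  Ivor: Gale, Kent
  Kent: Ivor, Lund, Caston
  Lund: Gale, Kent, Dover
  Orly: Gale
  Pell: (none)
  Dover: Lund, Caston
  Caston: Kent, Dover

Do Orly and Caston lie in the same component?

Yes

From Orly we can reach Gale, Hale, Ivor, Kent, Lund, Orly, Dover, Caston, which includes Caston.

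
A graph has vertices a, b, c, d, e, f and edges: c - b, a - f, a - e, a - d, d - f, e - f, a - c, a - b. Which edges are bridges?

The edges on the cycle a-c-b-a are not bridges since each lies on that cycle.
Every edge lies on some cycle, so there are no bridges.

none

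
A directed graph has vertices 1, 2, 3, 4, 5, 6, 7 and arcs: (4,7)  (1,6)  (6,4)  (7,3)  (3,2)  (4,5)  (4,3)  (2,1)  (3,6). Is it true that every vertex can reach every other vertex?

There is no directed path from 5 to 7, so the graph is not strongly connected.

No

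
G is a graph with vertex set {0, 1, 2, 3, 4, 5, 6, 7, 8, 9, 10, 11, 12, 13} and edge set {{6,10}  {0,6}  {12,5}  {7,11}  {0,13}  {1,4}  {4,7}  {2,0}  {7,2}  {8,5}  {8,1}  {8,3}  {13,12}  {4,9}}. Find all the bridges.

The edges on the cycle 8-1-4-7-2-0-13-12-5-8 are not bridges since each lies on that cycle.
But removing 8–3 disconnects 8 from 3; removing 4–9 disconnects 4 from 9; removing 7–11 disconnects 7 from 11; removing 6–10 disconnects 6 from 10 — these are bridges.
In total 5 edges are bridges.

0-6, 10-6, 11-7, 3-8, 4-9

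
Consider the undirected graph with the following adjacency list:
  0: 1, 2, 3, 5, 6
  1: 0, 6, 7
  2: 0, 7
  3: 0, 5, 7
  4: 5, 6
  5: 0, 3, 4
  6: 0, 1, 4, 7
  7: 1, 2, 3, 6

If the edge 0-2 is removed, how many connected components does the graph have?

1

0 and 2 are still connected via 0-3-7-2, so the component count stays at 1.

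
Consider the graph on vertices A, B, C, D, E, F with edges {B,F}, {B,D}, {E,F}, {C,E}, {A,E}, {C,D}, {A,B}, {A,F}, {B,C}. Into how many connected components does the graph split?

1

Starting from A we can reach A, B, C, D, E, F. That is one component of size 6.
Total: 1 component.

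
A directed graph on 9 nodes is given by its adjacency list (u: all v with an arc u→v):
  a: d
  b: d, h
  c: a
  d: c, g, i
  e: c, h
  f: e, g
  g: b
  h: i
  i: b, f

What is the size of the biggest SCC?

9

{a, b, c, d, e, f, g, h, i} are all mutually reachable — one SCC of size 9.
The largest has 9 vertices.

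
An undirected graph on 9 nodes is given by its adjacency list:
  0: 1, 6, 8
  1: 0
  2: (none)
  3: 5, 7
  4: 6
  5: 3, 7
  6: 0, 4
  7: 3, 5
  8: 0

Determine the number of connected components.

2 is isolated — a component by itself.
Starting from 3 we can reach 3, 5, 7. That is one component of size 3.
Starting from 0 we can reach 0, 1, 4, 6, 8. That is one component of size 5.
Total: 3 components.

3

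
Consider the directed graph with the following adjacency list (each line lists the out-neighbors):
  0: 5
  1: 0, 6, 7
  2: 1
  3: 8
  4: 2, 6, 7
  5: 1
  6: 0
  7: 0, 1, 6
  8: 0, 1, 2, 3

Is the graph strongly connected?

There is no directed path from 5 to 3, so the graph is not strongly connected.

No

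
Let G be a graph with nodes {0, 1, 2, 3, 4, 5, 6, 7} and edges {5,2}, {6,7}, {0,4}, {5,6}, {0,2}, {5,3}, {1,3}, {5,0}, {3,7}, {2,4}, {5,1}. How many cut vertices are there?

1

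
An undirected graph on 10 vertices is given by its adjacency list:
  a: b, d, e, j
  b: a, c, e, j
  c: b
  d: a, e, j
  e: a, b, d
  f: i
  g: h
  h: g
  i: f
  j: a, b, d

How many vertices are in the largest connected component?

Starting from f we can reach f, i. That is one component of size 2.
Starting from g we can reach g, h. That is one component of size 2.
Starting from a we can reach a, b, c, d, e, j. That is one component of size 6.
The largest has 6 vertices.

6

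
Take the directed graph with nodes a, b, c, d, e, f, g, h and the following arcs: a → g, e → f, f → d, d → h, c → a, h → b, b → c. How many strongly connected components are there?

8

{c} is an SCC by itself.
{d} is an SCC by itself.
{h} is an SCC by itself.
{a} is an SCC by itself.
{f} is an SCC by itself.
(and 3 more singleton SCCs)
That gives 8 strongly connected components.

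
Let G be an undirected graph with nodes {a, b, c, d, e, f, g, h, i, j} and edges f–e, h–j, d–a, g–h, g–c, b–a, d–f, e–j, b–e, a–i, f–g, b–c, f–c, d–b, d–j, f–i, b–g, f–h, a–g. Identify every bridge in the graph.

none

The edges on the cycle f-e-j-h-f are not bridges since each lies on that cycle.
Every edge lies on some cycle, so there are no bridges.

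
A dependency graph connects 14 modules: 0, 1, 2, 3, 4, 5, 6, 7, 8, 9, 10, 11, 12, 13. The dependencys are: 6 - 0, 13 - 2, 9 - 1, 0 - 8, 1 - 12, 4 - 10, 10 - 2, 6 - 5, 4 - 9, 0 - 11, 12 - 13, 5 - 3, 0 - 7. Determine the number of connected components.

2

Starting from 1 we can reach 1, 2, 4, 9, 10, 12, 13. That is one component of size 7.
Starting from 0 we can reach 0, 3, 5, 6, 7, 8, 11. That is one component of size 7.
Total: 2 components.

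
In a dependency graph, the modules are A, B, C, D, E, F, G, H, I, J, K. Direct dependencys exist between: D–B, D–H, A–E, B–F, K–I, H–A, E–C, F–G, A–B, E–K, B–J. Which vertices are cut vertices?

A, B, E, F, K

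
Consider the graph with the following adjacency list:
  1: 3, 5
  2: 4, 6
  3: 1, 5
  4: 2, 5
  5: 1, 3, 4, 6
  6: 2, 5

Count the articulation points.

1

Removing 5 increases the component count from 1 to 2, so 5 is a cut vertex.
By contrast removing 3 leaves 1 component; it is not a cut vertex. No other vertex is a cut vertex either.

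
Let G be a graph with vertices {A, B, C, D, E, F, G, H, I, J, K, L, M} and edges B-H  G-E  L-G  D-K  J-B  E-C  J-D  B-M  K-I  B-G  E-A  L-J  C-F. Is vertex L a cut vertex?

Deleting L leaves 1 component (was 1) (its neighbors G, J remain connected to each other), so L is not a cut vertex.

No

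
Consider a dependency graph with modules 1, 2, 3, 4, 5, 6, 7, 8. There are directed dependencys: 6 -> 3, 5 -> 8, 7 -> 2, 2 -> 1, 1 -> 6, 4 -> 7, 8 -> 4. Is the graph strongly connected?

No

There is no directed path from 2 to 8, so the graph is not strongly connected.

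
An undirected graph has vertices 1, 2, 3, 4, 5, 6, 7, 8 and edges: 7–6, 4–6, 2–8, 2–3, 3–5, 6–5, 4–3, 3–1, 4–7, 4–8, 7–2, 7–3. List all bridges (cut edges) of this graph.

The edges on the cycle 4-7-2-8-4 are not bridges since each lies on that cycle.
But removing 1–3 disconnects 1 from 3 — this is a bridge.

1-3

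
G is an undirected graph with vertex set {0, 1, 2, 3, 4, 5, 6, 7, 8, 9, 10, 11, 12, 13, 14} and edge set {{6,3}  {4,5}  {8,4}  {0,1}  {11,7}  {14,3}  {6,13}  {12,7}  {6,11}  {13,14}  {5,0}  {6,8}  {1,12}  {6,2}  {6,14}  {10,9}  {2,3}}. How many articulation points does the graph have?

1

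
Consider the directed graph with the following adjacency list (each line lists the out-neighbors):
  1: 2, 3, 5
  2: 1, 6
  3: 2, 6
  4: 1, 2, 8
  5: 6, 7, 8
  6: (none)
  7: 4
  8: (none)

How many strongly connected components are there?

{1, 2, 3, 4, 5, 7} are all mutually reachable — one SCC of size 6.
{6} is an SCC by itself.
{8} is an SCC by itself.
That gives 3 strongly connected components.

3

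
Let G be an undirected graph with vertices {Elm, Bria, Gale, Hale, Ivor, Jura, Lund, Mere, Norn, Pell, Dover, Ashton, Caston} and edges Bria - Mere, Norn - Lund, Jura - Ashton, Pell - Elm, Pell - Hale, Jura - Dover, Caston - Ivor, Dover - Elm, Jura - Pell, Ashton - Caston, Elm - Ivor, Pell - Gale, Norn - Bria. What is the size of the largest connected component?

Starting from Bria we can reach Bria, Lund, Mere, Norn. That is one component of size 4.
Starting from Elm we can reach Elm, Gale, Hale, Ivor, Jura, Pell, Dover, Ashton, Caston. That is one component of size 9.
The largest has 9 vertices.

9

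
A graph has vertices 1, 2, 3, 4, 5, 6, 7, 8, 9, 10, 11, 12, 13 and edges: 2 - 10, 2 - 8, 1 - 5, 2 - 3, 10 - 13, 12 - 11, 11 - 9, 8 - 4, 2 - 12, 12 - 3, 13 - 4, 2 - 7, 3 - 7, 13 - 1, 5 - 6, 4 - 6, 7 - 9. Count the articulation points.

1

Removing 2 increases the component count from 1 to 2, so 2 is a cut vertex.
By contrast removing 3 leaves 1 component; it is not a cut vertex. No other vertex is a cut vertex either.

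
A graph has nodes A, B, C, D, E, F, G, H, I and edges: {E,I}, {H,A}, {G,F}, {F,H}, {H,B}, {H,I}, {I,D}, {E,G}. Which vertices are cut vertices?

H, I

Removing H increases the component count from 2 to 4, so H is a cut vertex.
Removing I increases the component count from 2 to 3, so I is a cut vertex.
By contrast removing A leaves 2 components; it is not a cut vertex. No other vertex is a cut vertex either.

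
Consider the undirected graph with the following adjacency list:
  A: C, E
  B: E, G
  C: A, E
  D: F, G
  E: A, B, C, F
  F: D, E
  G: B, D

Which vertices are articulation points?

Removing E increases the component count from 1 to 2, so E is a cut vertex.
By contrast removing B leaves 1 component; it is not a cut vertex. No other vertex is a cut vertex either.

E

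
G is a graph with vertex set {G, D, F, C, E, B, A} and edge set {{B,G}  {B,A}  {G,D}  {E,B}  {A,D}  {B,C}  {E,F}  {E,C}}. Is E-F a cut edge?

Yes

Removing E-F leaves no path between E and F: the component count goes from 1 to 2. So it is a bridge.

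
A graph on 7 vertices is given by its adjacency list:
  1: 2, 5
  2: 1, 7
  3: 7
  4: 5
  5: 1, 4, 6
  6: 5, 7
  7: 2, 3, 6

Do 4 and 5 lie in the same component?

From 4 we can reach 1, 2, 3, 4, 5, 6, 7, which includes 5.

Yes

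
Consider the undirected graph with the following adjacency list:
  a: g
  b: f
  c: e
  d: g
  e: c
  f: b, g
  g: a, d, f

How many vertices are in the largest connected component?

Starting from c we can reach c, e. That is one component of size 2.
Starting from a we can reach a, b, d, f, g. That is one component of size 5.
The largest has 5 vertices.

5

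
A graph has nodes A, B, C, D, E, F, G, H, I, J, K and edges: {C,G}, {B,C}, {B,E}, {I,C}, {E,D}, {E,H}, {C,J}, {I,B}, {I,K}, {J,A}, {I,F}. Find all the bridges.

The edges on the cycle I-B-C-I are not bridges since each lies on that cycle.
But removing I—F disconnects I from F; removing E—H disconnects E from H; removing C—G disconnects C from G; removing D—E disconnects D from E — these are bridges.
In total 8 edges are bridges.

A-J, B-E, C-G, C-J, D-E, E-H, F-I, I-K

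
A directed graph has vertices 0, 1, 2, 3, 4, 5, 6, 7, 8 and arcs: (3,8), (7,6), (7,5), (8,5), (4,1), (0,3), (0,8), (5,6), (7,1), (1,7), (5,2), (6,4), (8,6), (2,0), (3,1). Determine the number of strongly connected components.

{0, 1, 2, 3, 4, 5, 6, 7, 8} are all mutually reachable — one SCC of size 9.
That gives 1 strongly connected component.

1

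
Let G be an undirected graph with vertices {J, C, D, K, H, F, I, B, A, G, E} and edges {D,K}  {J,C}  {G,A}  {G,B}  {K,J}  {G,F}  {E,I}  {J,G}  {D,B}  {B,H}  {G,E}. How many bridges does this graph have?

The edges on the cycle D-K-J-G-B-D are not bridges since each lies on that cycle.
But removing C—J disconnects C from J; removing B—H disconnects B from H; removing A—G disconnects A from G; removing F—G disconnects F from G — these are bridges.
In total 6 edges are bridges.

6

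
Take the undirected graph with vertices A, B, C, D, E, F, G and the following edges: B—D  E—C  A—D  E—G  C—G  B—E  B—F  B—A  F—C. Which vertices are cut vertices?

B

Removing B increases the component count from 1 to 2, so B is a cut vertex.
By contrast removing G leaves 1 component; it is not a cut vertex. No other vertex is a cut vertex either.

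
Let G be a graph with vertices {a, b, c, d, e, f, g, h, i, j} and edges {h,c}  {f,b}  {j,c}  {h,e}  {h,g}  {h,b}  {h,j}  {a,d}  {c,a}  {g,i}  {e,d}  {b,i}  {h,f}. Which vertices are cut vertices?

h

Removing h increases the component count from 1 to 2, so h is a cut vertex.
By contrast removing e leaves 1 component; it is not a cut vertex. No other vertex is a cut vertex either.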